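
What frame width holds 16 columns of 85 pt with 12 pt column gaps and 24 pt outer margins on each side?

Adding margins, columns and gutters: 48 + 1360 + 180 = 1588 pt.

1588 pt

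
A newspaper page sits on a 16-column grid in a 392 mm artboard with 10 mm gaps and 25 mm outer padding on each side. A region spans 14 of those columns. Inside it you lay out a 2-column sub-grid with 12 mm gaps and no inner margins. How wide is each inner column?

Take off 50 mm of margins, leaving 342 mm.
Subtracting 15 gaps of 10 leaves 192 for 16 columns, so c = 12 mm.
Span of 14: 14·12 + 13·10 = 168 + 130 = 298 mm.
Subtracting 1 gap of 12 leaves 286 for 2 columns, so d = 143 mm.

143 mm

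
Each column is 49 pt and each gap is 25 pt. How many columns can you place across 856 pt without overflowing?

Each extra column adds 49 + 25 = 74 pt.
(856 + 25) / 74 = 11.91, so 11 columns fit.

11 columns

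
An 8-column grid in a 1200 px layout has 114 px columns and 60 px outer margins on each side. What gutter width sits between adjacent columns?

24 px

Content width = 1200 − 2·60 = 1080 px.
8 columns take 8·114 = 912 px; remaining 168 splits into 7 gutters.
g = 168 / 7 = 24 px.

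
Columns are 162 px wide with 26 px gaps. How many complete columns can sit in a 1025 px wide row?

5 columns

k columns need k·162 + (k−1)·26 = k·188 − 26.
k·188 − 26 ≤ 1025 → k ≤ 1051 / 188 ≈ 5.59, so k = 5.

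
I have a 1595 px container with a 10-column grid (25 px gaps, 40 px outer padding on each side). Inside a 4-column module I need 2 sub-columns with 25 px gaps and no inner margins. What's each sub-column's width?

283 px

Inside the margins: 1595 − 80 = 1515 px.
10c + 9·25 = 1515 → 10c = 1290 → c = 129 px.
Span of 4: 4·129 + 3·25 = 516 + 75 = 591 px.
2 columns + 1 gap: 2d + 1·25 = 591.
2d = 591 − 25 = 566, so d = 283 px.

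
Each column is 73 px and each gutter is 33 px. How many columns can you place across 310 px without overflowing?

3 columns: 3·73 + 2·33 = 285 px ≤ 310.
4 columns: 391 px > 310. So 3.

3 columns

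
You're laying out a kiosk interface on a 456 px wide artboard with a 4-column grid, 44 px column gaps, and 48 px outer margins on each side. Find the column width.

57 px

Subtract both margins: 456 − 2·48 = 360 px.
360 − 3·44 = 228; ÷4 gives c = 57 px.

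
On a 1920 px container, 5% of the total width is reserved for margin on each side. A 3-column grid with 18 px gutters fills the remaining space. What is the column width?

Each margin = 5% of 1920 = 96 px; content = 1920 − 2·96 = 1728 px.
1728 − 2·18 = 1692; ÷3 gives c = 564 px.

564 px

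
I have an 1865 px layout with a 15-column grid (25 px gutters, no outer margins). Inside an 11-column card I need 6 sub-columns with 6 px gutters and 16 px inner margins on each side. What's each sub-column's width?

216.5 px

15 columns + 14 gutters: 15c + 14·25 = 1865.
15c = 1865 − 350 = 1515, so c = 101 px.
11 columns plus 10 gutters: 1111 + 250 = 1361 px.
Inner content = 1361 − 2·16 = 1329 px.
6d + 5·6 = 1329 → 6d = 1299 → d = 216.5 px.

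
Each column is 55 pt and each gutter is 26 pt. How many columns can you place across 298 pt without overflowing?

4 columns

k columns need k·55 + (k−1)·26 = k·81 − 26.
k·81 − 26 ≤ 298 → k ≤ 324 / 81 ≈ 4.00, so k = 4.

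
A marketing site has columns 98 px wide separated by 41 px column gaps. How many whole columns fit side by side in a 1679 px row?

12 columns

Each extra column adds 98 + 41 = 139 px.
(1679 + 41) / 139 = 12.37, so 12 columns fit.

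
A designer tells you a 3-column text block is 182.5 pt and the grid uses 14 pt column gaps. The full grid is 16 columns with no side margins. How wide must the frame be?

1034 pt

3c + 2·14 = 182.5 → 3c = 154.5 → c = 51.5 pt.
Summing: 824 + 210 = 1034 pt.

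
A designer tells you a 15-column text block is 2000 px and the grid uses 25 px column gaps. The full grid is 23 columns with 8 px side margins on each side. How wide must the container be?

3096 px

Subtracting 14 column gaps of 25 leaves 1650 for 15 columns, so c = 110 px.
Container = 2·8 + 23·110 + 22·25 = 16 + 2530 + 550 = 3096 px.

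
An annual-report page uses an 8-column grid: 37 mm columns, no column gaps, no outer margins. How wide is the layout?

Total width: 8·37 = 296 mm.

296 mm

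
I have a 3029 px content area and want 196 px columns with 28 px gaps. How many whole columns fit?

k columns need k·196 + (k−1)·28 = k·224 − 28.
k·224 − 28 ≤ 3029 → k ≤ 3057 / 224 ≈ 13.65, so k = 13.

13 columns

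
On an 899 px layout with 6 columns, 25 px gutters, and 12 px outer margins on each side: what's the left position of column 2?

162 px

Take off 24 px of margins, leaving 875 px.
6c + 5·25 = 875 → 6c = 750 → c = 125 px.
Before column 2: the margin + 1 column + 1 gutter.
Offset = 12 + 1·(125 + 25) = 12 + 150 = 162 px.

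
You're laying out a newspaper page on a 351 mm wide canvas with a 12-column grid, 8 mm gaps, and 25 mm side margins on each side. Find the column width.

Content width = 351 − 2·25 = 301 mm.
12c + 11·8 = 301 → 12c = 213 → c = 17.75 mm.

17.75 mm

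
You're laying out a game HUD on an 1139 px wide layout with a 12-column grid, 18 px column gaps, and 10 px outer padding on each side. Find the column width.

76.75 px

Subtract both margins: 1139 − 2·10 = 1119 px.
Subtracting 11 column gaps of 18 leaves 921 for 12 columns, so c = 76.75 px.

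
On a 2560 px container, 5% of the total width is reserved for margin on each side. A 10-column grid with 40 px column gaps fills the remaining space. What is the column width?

Margins: 5% × 2560 = 128 px each, so content = 2560 − 256 = 2304 px.
10c + 9·40 = 2304 → 10c = 1944 → c = 194.4 px.

194.4 px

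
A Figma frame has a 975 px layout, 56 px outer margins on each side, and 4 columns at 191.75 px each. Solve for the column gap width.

32 px

Take off 112 px of margins, leaving 863 px.
4 columns take 4·191.75 = 767 px; remaining 96 splits into 3 column gaps.
g = 96 / 3 = 32 px.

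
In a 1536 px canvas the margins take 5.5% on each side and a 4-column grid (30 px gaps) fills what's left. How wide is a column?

1536 × (1 − 2·5.5%) = 1536 × 89% = 1367.04 px for the columns.
1367.04 − 3·30 = 1277.04; ÷4 gives c = 319.26 px.

319.26 px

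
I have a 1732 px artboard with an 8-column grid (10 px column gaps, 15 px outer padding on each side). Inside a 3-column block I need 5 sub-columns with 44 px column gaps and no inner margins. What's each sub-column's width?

Subtract both margins: 1732 − 2·15 = 1702 px.
8 columns + 7 column gaps: 8c + 7·10 = 1702.
8c = 1702 − 70 = 1632, so c = 204 px.
3 columns plus 2 column gaps: 612 + 20 = 632 px.
632 − 4·44 = 456; ÷5 gives d = 91.2 px.

91.2 px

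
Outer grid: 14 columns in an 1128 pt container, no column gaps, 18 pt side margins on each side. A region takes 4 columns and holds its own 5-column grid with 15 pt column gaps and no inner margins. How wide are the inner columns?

Take off 36 pt of margins, leaving 1092 pt.
14c = 1092 → c = 78 pt.
4-column span = 4·78 = 312 pt.
Subtracting 4 column gaps of 15 leaves 252 for 5 columns, so d = 50.4 pt.

50.4 pt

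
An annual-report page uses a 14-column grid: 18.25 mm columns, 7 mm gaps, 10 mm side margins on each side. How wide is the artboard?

366.5 mm

Artboard = 2·10 + 14·18.25 + 13·7 = 20 + 255.5 + 91 = 366.5 mm.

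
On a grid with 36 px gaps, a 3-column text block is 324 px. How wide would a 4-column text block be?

444 px

Subtracting 2 gaps of 36 leaves 252 for 3 columns, so c = 84 px.
4 columns plus 3 gaps: 336 + 108 = 444 px.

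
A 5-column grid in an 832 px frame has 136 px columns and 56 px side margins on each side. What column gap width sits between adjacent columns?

Inside the margins: 832 − 112 = 720 px.
Columns use 680 px, leaving 40 px across 4 column gaps = 10 px each.

10 px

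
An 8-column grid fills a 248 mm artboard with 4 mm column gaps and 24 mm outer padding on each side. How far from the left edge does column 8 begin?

Content = 248 − 2·24 = 200 mm.
Subtracting 7 column gaps of 4 leaves 172 for 8 columns, so c = 21.5 mm.
Each column+gutter stride is 25.5 mm; 7 of them past the 24 mm margin is 24 + 178.5 = 202.5 mm.

202.5 mm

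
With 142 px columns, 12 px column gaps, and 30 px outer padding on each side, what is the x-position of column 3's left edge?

338 px

Before column 3: the margin + 2 columns + 2 column gaps.
Offset = 30 + 2·(142 + 12) = 30 + 308 = 338 px.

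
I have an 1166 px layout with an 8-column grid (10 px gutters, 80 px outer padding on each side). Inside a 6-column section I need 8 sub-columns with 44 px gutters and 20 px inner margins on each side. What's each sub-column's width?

50.5 px

Take off 160 px of margins, leaving 1006 px.
1006 − 7·10 = 936; ÷8 gives c = 117 px.
6-column span = 6·117 + 5·10 = 752 px.
Inner content = 752 − 2·20 = 712 px.
8d + 7·44 = 712 → 8d = 404 → d = 50.5 px.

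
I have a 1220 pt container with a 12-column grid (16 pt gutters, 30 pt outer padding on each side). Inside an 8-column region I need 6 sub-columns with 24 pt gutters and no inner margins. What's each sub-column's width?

Inside the margins: 1220 − 60 = 1160 pt.
Subtracting 11 gutters of 16 leaves 984 for 12 columns, so c = 82 pt.
Span of 8: 8·82 + 7·16 = 656 + 112 = 768 pt.
Subtracting 5 gutters of 24 leaves 648 for 6 columns, so d = 108 pt.

108 pt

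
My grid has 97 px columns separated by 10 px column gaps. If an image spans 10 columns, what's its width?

10 columns plus 9 column gaps: 970 + 90 = 1060 px.

1060 px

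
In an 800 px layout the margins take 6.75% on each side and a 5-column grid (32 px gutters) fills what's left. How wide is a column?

112.8 px

800 × (1 − 2·6.75%) = 800 × 86.5% = 692 px for the columns.
5 columns + 4 gutters: 5c + 4·32 = 692.
5c = 692 − 128 = 564, so c = 112.8 px.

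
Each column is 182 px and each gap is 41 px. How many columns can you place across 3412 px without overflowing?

Each extra column adds 182 + 41 = 223 px.
(3412 + 41) / 223 = 15.48, so 15 columns fit.

15 columns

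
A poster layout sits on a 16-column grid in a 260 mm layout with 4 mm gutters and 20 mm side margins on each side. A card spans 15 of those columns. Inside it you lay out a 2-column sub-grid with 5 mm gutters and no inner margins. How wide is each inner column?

Take off 40 mm of margins, leaving 220 mm.
220 − 15·4 = 160; ÷16 gives c = 10 mm.
15 columns plus 14 gutters: 150 + 56 = 206 mm.
2d + 1·5 = 206 → 2d = 201 → d = 100.5 mm.

100.5 mm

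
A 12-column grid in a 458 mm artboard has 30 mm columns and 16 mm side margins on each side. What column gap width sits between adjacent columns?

6 mm

Content width = 458 − 2·16 = 426 mm.
Columns use 360 mm, leaving 66 mm across 11 column gaps = 6 mm each.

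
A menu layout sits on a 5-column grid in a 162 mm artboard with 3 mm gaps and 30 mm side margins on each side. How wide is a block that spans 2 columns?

39 mm

Take off 60 mm of margins, leaving 102 mm.
102 − 4·3 = 90; ÷5 gives c = 18 mm.
2-column span = 2·18 + 1·3 = 39 mm.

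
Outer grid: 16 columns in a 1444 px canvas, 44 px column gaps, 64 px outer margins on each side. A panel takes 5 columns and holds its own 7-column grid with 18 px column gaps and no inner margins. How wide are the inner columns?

Inside the margins: 1444 − 128 = 1316 px.
16c + 15·44 = 1316 → 16c = 656 → c = 41 px.
5-column span = 5·41 + 4·44 = 381 px.
Subtracting 6 column gaps of 18 leaves 273 for 7 columns, so d = 39 px.

39 px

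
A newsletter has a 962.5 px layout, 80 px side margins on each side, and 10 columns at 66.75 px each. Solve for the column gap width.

Subtract both margins: 962.5 − 2·80 = 802.5 px.
10·66.75 + 9g = 802.5 → 9g = 135 → g = 15 px.

15 px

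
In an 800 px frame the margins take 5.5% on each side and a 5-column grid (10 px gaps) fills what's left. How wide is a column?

134.4 px

Margins: 5.5% × 800 = 44 px each, so content = 800 − 88 = 712 px.
5 columns + 4 gaps: 5c + 4·10 = 712.
5c = 712 − 40 = 672, so c = 134.4 px.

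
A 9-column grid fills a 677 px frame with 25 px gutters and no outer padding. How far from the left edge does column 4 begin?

9 columns + 8 gutters: 9c + 8·25 = 677.
9c = 677 − 200 = 477, so c = 53 px.
Before column 4: 3 columns + 3 gutters.
Offset = 3·(53 + 25) = 3·78 = 234 px.

234 px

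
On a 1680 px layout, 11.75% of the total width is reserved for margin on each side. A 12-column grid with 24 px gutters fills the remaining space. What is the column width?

Each margin = 11.75% of 1680 = 197.4 px; content = 1680 − 2·197.4 = 1285.2 px.
12c + 11·24 = 1285.2 → 12c = 1021.2 → c = 85.1 px.

85.1 px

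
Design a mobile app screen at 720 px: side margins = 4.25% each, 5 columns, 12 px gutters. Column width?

122.16 px

Margins: 4.25% × 720 = 30.6 px each, so content = 720 − 61.2 = 658.8 px.
5 columns + 4 gutters: 5c + 4·12 = 658.8.
5c = 658.8 − 48 = 610.8, so c = 122.16 px.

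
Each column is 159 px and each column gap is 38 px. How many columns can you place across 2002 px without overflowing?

10 columns: 10·159 + 9·38 = 1932 px ≤ 2002.
11 columns: 2129 px > 2002. So 10.

10 columns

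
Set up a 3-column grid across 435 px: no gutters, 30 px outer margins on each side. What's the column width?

Content width = 435 − 2·30 = 375 px.
3c = 375 → c = 125 px.

125 px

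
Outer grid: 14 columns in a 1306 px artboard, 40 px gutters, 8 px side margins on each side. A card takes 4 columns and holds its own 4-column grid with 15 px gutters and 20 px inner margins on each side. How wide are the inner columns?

Subtract both margins: 1306 − 2·8 = 1290 px.
14c + 13·40 = 1290 → 14c = 770 → c = 55 px.
4-column span = 4·55 + 3·40 = 340 px.
Inner content = 340 − 2·20 = 300 px.
4d + 3·15 = 300 → 4d = 255 → d = 63.75 px.

63.75 px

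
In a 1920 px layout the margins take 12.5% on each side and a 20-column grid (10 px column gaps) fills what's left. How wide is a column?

62.5 px

Each margin = 12.5% of 1920 = 240 px; content = 1920 − 2·240 = 1440 px.
20c + 19·10 = 1440 → 20c = 1250 → c = 62.5 px.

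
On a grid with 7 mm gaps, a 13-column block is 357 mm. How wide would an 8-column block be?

217 mm

357 − 12·7 = 273; ÷13 gives c = 21 mm.
Span of 8: 8·21 + 7·7 = 168 + 49 = 217 mm.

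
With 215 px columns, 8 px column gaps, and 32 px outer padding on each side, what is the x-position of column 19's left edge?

Column 19 starts at margin + 18·(column + gutter) = 32 + 18·223 = 4046 px.

4046 px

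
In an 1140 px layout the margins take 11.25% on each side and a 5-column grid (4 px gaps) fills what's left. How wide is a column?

173.5 px

Margins: 11.25% × 1140 = 128.25 px each, so content = 1140 − 256.5 = 883.5 px.
5 columns + 4 gaps: 5c + 4·4 = 883.5.
5c = 883.5 − 16 = 867.5, so c = 173.5 px.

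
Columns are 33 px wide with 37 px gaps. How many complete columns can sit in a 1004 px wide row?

k columns need k·33 + (k−1)·37 = k·70 − 37.
k·70 − 37 ≤ 1004 → k ≤ 1041 / 70 ≈ 14.87, so k = 14.

14 columns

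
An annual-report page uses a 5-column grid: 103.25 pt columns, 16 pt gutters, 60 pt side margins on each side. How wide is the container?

700.25 pt

Adding margins, columns and gutters: 120 + 516.25 + 64 = 700.25 pt.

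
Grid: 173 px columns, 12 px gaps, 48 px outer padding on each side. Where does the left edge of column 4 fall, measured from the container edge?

Before column 4: the margin + 3 columns + 3 gaps.
Offset = 48 + 3·(173 + 12) = 48 + 555 = 603 px.

603 px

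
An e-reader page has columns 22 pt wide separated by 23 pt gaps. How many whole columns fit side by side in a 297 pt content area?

7 columns

k columns need k·22 + (k−1)·23 = k·45 − 23.
k·45 − 23 ≤ 297 → k ≤ 320 / 45 ≈ 7.11, so k = 7.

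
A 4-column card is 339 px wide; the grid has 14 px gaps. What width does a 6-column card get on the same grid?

515.5 px

4 columns + 3 gaps: 4c + 3·14 = 339.
4c = 339 − 42 = 297, so c = 74.25 px.
Span of 6: 6·74.25 + 5·14 = 445.5 + 70 = 515.5 px.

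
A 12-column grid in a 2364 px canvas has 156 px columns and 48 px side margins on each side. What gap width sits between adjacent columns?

36 px

Content width = 2364 − 2·48 = 2268 px.
Columns use 1872 px, leaving 396 px across 11 gaps = 36 px each.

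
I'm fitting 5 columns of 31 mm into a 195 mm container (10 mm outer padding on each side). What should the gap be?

Content width = 195 − 2·10 = 175 mm.
5 columns take 5·31 = 155 mm; remaining 20 splits into 4 gaps.
g = 20 / 4 = 5 mm.

5 mm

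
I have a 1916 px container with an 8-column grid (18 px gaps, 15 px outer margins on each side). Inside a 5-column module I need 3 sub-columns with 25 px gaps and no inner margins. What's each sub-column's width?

374 px

Take off 30 px of margins, leaving 1886 px.
8 columns + 7 gaps: 8c + 7·18 = 1886.
8c = 1886 − 126 = 1760, so c = 220 px.
5-column span = 5·220 + 4·18 = 1172 px.
Subtracting 2 gaps of 25 leaves 1122 for 3 columns, so d = 374 px.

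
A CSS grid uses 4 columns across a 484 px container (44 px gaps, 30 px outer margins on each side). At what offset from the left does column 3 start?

264 px

Inside the margins: 484 − 60 = 424 px.
4 columns + 3 gaps: 4c + 3·44 = 424.
4c = 424 − 132 = 292, so c = 73 px.
Before column 3: the margin + 2 columns + 2 gaps.
Offset = 30 + 2·(73 + 44) = 30 + 234 = 264 px.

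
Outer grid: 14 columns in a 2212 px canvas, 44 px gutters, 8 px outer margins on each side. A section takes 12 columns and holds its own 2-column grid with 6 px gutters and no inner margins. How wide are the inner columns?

935 px

Outer content = 2212 − 2·8 = 2196 px.
2196 − 13·44 = 1624; ÷14 gives c = 116 px.
12-column span = 12·116 + 11·44 = 1876 px.
1876 − 1·6 = 1870; ÷2 gives d = 935 px.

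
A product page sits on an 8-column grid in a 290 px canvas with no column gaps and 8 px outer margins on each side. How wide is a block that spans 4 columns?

137 px

Content width = 290 − 2·8 = 274 px.
274 / 8 = 34.25 px per column.
With no column gaps, 4 columns span 4·34.25 = 137 px.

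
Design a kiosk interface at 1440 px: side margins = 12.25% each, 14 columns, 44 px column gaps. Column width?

1440 × (1 − 2·12.25%) = 1440 × 75.5% = 1087.2 px for the columns.
14c + 13·44 = 1087.2 → 14c = 515.2 → c = 36.8 px.

36.8 px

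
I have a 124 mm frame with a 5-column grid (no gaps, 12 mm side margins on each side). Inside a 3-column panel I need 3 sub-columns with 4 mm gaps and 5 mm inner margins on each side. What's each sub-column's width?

14 mm

Outer content = 124 − 2·12 = 100 mm.
5c = 100 → c = 20 mm.
3-column span = 3·20 = 60 mm.
Inner content = 60 − 2·5 = 50 mm.
50 − 2·4 = 42; ÷3 gives d = 14 mm.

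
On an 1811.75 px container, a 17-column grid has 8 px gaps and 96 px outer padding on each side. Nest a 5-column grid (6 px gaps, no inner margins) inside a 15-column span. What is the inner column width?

280.85 px

Inside the margins: 1811.75 − 192 = 1619.75 px.
1619.75 − 16·8 = 1491.75; ÷17 gives c = 87.75 px.
15 columns plus 14 gaps: 1316.25 + 112 = 1428.25 px.
1428.25 − 4·6 = 1404.25; ÷5 gives d = 280.85 px.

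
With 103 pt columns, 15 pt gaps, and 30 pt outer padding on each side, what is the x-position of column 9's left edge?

Column 9 starts at margin + 8·(column + gutter) = 30 + 8·118 = 974 pt.

974 pt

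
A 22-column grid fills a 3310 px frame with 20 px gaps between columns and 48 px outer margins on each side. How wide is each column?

127 px

Subtract both margins: 3310 − 2·48 = 3214 px.
22 columns + 21 gaps: 22c + 21·20 = 3214.
22c = 3214 − 420 = 2794, so c = 127 px.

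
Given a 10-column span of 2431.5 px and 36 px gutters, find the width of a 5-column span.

10 columns + 9 gutters: 10c + 9·36 = 2431.5.
10c = 2431.5 − 324 = 2107.5, so c = 210.75 px.
Span of 5: 5·210.75 + 4·36 = 1053.75 + 144 = 1197.75 px.

1197.75 px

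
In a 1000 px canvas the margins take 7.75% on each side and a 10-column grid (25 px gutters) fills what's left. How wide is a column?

62 px

1000 × (1 − 2·7.75%) = 1000 × 84.5% = 845 px for the columns.
845 − 9·25 = 620; ÷10 gives c = 62 px.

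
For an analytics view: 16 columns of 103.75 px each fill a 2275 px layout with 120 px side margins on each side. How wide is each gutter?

Content width = 2275 − 2·120 = 2035 px.
16·103.75 + 15g = 2035 → 15g = 375 → g = 25 px.

25 px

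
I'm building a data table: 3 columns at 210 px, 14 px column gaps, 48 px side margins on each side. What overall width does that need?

Canvas = 2·48 + 3·210 + 2·14 = 96 + 630 + 28 = 754 px.

754 px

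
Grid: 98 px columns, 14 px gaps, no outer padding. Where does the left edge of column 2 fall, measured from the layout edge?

No margin, so column 2 starts at 1·(column + gutter) = 1·112 = 112 px.

112 px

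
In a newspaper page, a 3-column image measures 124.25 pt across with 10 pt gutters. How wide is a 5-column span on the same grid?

213.75 pt

3c + 2·10 = 124.25 → 3c = 104.25 → c = 34.75 pt.
5 columns plus 4 gutters: 173.75 + 40 = 213.75 pt.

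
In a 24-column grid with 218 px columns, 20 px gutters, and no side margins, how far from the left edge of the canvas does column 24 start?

Each column+gutter stride is 238 px; with no margin, 23 of them is 5474 px.

5474 px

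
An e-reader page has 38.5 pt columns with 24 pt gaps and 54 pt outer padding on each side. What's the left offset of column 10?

Before column 10: the margin + 9 columns + 9 gaps.
Offset = 54 + 9·(38.5 + 24) = 54 + 562.5 = 616.5 pt.

616.5 pt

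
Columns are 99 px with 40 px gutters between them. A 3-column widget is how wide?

377 px

Span of 3: 3·99 + 2·40 = 297 + 80 = 377 px.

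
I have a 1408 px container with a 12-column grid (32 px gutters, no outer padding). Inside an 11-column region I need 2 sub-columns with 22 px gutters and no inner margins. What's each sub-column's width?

12c + 11·32 = 1408 → 12c = 1056 → c = 88 px.
11-column span = 11·88 + 10·32 = 1288 px.
1288 − 1·22 = 1266; ÷2 gives d = 633 px.

633 px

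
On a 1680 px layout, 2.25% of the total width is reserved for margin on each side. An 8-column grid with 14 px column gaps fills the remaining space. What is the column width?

Each margin = 2.25% of 1680 = 37.8 px; content = 1680 − 2·37.8 = 1604.4 px.
Subtracting 7 column gaps of 14 leaves 1506.4 for 8 columns, so c = 188.3 px.

188.3 px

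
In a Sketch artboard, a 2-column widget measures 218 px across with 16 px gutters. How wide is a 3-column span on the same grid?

2c + 1·16 = 218 → 2c = 202 → c = 101 px.
3 columns plus 2 gutters: 303 + 32 = 335 px.

335 px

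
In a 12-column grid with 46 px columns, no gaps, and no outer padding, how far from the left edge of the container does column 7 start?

Each column+gutter stride is 46 px; with no margin, 6 of them is 276 px.

276 px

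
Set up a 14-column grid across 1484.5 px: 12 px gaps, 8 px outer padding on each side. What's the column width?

93.75 px

Inside the margins: 1484.5 − 16 = 1468.5 px.
14 columns + 13 gaps: 14c + 13·12 = 1468.5.
14c = 1468.5 − 156 = 1312.5, so c = 93.75 px.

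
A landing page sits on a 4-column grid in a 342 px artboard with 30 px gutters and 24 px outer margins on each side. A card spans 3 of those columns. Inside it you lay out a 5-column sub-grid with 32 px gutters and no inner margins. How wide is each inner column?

17 px

Subtract both margins: 342 − 2·24 = 294 px.
4 columns + 3 gutters: 4c + 3·30 = 294.
4c = 294 − 90 = 204, so c = 51 px.
3-column span = 3·51 + 2·30 = 213 px.
5 columns + 4 gutters: 5d + 4·32 = 213.
5d = 213 − 128 = 85, so d = 17 px.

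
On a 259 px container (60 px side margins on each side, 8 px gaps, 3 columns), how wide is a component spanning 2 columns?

90 px

Content width = 259 − 2·60 = 139 px.
3c + 2·8 = 139 → 3c = 123 → c = 41 px.
2-column span = 2·41 + 1·8 = 90 px.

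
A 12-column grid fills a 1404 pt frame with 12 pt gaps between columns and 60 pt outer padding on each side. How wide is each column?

96 pt

Inside the margins: 1404 − 120 = 1284 pt.
1284 − 11·12 = 1152; ÷12 gives c = 96 pt.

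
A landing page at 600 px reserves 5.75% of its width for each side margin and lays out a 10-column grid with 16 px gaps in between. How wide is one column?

Each margin = 5.75% of 600 = 34.5 px; content = 600 − 2·34.5 = 531 px.
10 columns + 9 gaps: 10c + 9·16 = 531.
10c = 531 − 144 = 387, so c = 38.7 px.

38.7 px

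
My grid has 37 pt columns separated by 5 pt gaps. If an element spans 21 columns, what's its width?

877 pt

21-column span = 21·37 + 20·5 = 877 pt.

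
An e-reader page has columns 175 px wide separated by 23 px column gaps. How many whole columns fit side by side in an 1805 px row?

k columns need k·175 + (k−1)·23 = k·198 − 23.
k·198 − 23 ≤ 1805 → k ≤ 1828 / 198 ≈ 9.23, so k = 9.

9 columns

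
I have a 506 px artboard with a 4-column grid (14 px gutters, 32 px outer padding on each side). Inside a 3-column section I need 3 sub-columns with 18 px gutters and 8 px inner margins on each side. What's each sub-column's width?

Take off 64 px of margins, leaving 442 px.
4 columns + 3 gutters: 4c + 3·14 = 442.
4c = 442 − 42 = 400, so c = 100 px.
Span of 3: 3·100 + 2·14 = 300 + 28 = 328 px.
Inner content = 328 − 2·8 = 312 px.
312 − 2·18 = 276; ÷3 gives d = 92 px.

92 px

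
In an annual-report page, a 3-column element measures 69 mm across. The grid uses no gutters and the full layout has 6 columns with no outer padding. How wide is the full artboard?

138 mm

With no gutters, each column is 69/3 = 23 mm.
Artboard = 6·23 = 138 = 138 mm.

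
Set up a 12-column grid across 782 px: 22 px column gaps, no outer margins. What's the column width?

12c + 11·22 = 782 → 12c = 540 → c = 45 px.

45 px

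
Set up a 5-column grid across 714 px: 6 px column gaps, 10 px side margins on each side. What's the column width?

Take off 20 px of margins, leaving 694 px.
5 columns + 4 column gaps: 5c + 4·6 = 694.
5c = 694 − 24 = 670, so c = 134 px.

134 px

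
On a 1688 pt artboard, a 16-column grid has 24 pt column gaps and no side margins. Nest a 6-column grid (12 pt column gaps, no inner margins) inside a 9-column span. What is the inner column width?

16 columns + 15 column gaps: 16c + 15·24 = 1688.
16c = 1688 − 360 = 1328, so c = 83 pt.
Span of 9: 9·83 + 8·24 = 747 + 192 = 939 pt.
6d + 5·12 = 939 → 6d = 879 → d = 146.5 pt.

146.5 pt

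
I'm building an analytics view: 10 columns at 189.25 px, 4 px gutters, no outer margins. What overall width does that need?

1928.5 px

Summing: 1892.5 + 36 = 1928.5 px.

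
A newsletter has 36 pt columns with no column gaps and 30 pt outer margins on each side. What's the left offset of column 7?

Each column+gutter stride is 36 pt; 6 of them past the 30 pt margin is 30 + 216 = 246 pt.

246 pt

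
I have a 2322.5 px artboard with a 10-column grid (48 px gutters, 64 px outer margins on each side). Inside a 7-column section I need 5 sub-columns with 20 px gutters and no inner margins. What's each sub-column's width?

288.35 px

Outer content = 2322.5 − 2·64 = 2194.5 px.
2194.5 − 9·48 = 1762.5; ÷10 gives c = 176.25 px.
7 columns plus 6 gutters: 1233.75 + 288 = 1521.75 px.
Subtracting 4 gutters of 20 leaves 1441.75 for 5 columns, so d = 288.35 px.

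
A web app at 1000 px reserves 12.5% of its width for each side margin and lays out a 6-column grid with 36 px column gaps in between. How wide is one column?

95 px

Margins: 12.5% × 1000 = 125 px each, so content = 1000 − 250 = 750 px.
750 − 5·36 = 570; ÷6 gives c = 95 px.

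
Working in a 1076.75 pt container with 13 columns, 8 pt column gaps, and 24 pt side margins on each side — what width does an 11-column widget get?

Subtract both margins: 1076.75 − 2·24 = 1028.75 pt.
13c + 12·8 = 1028.75 → 13c = 932.75 → c = 71.75 pt.
11 columns plus 10 column gaps: 789.25 + 80 = 869.25 pt.

869.25 pt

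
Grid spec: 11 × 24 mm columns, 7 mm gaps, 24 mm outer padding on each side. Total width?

Adding margins, columns and gutters: 48 + 264 + 70 = 382 mm.

382 mm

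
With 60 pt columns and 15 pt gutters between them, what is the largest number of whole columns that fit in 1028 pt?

Each extra column adds 60 + 15 = 75 pt.
(1028 + 15) / 75 = 13.91, so 13 columns fit.

13 columns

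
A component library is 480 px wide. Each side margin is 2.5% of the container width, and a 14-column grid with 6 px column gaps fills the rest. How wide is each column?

27 px

480 × (1 − 2·2.5%) = 480 × 95% = 456 px for the columns.
456 − 13·6 = 378; ÷14 gives c = 27 px.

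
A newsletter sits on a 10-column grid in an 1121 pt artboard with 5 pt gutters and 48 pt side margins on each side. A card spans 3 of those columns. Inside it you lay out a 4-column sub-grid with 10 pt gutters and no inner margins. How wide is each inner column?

Outer content = 1121 − 2·48 = 1025 pt.
10c + 9·5 = 1025 → 10c = 980 → c = 98 pt.
3-column span = 3·98 + 2·5 = 304 pt.
4d + 3·10 = 304 → 4d = 274 → d = 68.5 pt.

68.5 pt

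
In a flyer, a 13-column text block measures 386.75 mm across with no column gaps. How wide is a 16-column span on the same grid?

476 mm

13c = 386.75 → c = 29.75 mm.
With no column gaps, 16 columns span 16·29.75 = 476 mm.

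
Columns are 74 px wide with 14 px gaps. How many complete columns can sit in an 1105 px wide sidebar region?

k columns need k·74 + (k−1)·14 = k·88 − 14.
k·88 − 14 ≤ 1105 → k ≤ 1119 / 88 ≈ 12.72, so k = 12.

12 columns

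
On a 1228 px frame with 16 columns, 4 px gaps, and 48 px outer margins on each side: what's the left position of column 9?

Subtract both margins: 1228 − 2·48 = 1132 px.
1132 − 15·4 = 1072; ÷16 gives c = 67 px.
Before column 9: the margin + 8 columns + 8 gaps.
Offset = 48 + 8·(67 + 4) = 48 + 568 = 616 px.

616 px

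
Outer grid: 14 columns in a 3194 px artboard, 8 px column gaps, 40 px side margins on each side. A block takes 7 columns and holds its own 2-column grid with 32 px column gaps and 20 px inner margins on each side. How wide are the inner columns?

740.5 px

Take off 80 px of margins, leaving 3114 px.
Subtracting 13 column gaps of 8 leaves 3010 for 14 columns, so c = 215 px.
7 columns plus 6 column gaps: 1505 + 48 = 1553 px.
Inner content = 1553 − 2·20 = 1513 px.
2d + 1·32 = 1513 → 2d = 1481 → d = 740.5 px.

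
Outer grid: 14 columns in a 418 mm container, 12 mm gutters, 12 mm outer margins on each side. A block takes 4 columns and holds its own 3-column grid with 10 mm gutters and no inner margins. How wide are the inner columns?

28 mm

Outer content = 418 − 2·12 = 394 mm.
Subtracting 13 gutters of 12 leaves 238 for 14 columns, so c = 17 mm.
4 columns plus 3 gutters: 68 + 36 = 104 mm.
104 − 2·10 = 84; ÷3 gives d = 28 mm.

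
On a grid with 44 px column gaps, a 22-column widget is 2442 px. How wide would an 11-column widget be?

22c + 21·44 = 2442 → 22c = 1518 → c = 69 px.
Span of 11: 11·69 + 10·44 = 759 + 440 = 1199 px.

1199 px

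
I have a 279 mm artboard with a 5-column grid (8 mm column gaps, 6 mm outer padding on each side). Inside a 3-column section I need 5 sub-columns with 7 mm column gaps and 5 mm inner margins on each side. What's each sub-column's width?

23.8 mm

Inside the margins: 279 − 12 = 267 mm.
267 − 4·8 = 235; ÷5 gives c = 47 mm.
3 columns plus 2 column gaps: 141 + 16 = 157 mm.
Inner content = 157 − 2·5 = 147 mm.
5d + 4·7 = 147 → 5d = 119 → d = 23.8 mm.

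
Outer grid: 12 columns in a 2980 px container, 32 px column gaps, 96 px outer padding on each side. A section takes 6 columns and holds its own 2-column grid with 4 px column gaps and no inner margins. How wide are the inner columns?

Take off 192 px of margins, leaving 2788 px.
12c + 11·32 = 2788 → 12c = 2436 → c = 203 px.
6 columns plus 5 column gaps: 1218 + 160 = 1378 px.
2d + 1·4 = 1378 → 2d = 1374 → d = 687 px.

687 px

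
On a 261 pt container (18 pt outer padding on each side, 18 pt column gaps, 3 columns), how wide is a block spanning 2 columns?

Take off 36 pt of margins, leaving 225 pt.
Subtracting 2 column gaps of 18 leaves 189 for 3 columns, so c = 63 pt.
2-column span = 2·63 + 1·18 = 144 pt.

144 pt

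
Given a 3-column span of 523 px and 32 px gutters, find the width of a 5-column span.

3c + 2·32 = 523 → 3c = 459 → c = 153 px.
5 columns plus 4 gutters: 765 + 128 = 893 px.

893 px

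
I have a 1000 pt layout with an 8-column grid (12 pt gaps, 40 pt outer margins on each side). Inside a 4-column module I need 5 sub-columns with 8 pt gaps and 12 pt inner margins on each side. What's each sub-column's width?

79.6 pt

Subtract both margins: 1000 − 2·40 = 920 pt.
8 columns + 7 gaps: 8c + 7·12 = 920.
8c = 920 − 84 = 836, so c = 104.5 pt.
4-column span = 4·104.5 + 3·12 = 454 pt.
Inner content = 454 − 2·12 = 430 pt.
430 − 4·8 = 398; ÷5 gives d = 79.6 pt.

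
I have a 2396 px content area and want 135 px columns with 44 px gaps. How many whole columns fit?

13 columns: 13·135 + 12·44 = 2283 px ≤ 2396.
14 columns: 2462 px > 2396. So 13.

13 columns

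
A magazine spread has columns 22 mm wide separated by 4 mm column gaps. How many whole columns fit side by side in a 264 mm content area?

10 columns

10 columns: 10·22 + 9·4 = 256 mm ≤ 264.
11 columns: 282 mm > 264. So 10.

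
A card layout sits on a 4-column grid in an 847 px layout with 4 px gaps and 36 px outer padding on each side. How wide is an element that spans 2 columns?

Subtract both margins: 847 − 2·36 = 775 px.
Subtracting 3 gaps of 4 leaves 763 for 4 columns, so c = 190.75 px.
Span of 2: 2·190.75 + 1·4 = 381.5 + 4 = 385.5 px.

385.5 px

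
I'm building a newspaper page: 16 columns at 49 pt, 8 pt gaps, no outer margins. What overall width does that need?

Total width: 16·49 + 15·8 = 904 pt.

904 pt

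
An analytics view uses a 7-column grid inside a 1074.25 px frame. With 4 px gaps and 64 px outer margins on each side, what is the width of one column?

131.75 px

Subtract both margins: 1074.25 − 2·64 = 946.25 px.
Subtracting 6 gaps of 4 leaves 922.25 for 7 columns, so c = 131.75 px.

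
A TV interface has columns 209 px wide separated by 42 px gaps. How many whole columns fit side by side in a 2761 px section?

k columns need k·209 + (k−1)·42 = k·251 − 42.
k·251 − 42 ≤ 2761 → k ≤ 2803 / 251 ≈ 11.17, so k = 11.

11 columns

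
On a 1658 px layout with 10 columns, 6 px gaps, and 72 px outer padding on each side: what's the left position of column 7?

984 px

Take off 144 px of margins, leaving 1514 px.
1514 − 9·6 = 1460; ÷10 gives c = 146 px.
Before column 7: the margin + 6 columns + 6 gaps.
Offset = 72 + 6·(146 + 6) = 72 + 912 = 984 px.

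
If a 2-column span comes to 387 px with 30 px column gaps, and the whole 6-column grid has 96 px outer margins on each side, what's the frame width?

2 columns + 1 column gap: 2c + 1·30 = 387.
2c = 387 − 30 = 357, so c = 178.5 px.
Adding margins, columns and gutters: 192 + 1071 + 150 = 1413 px.

1413 px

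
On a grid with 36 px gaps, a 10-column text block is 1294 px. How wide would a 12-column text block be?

1560 px

Subtracting 9 gaps of 36 leaves 970 for 10 columns, so c = 97 px.
12-column span = 12·97 + 11·36 = 1560 px.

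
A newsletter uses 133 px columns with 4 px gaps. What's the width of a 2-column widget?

2 columns plus 1 gap: 266 + 4 = 270 px.

270 px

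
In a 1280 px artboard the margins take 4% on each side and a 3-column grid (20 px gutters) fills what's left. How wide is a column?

379.2 px

Each margin = 4% of 1280 = 51.2 px; content = 1280 − 2·51.2 = 1177.6 px.
3 columns + 2 gutters: 3c + 2·20 = 1177.6.
3c = 1177.6 − 40 = 1137.6, so c = 379.2 px.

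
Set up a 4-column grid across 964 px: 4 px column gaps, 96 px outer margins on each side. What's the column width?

190 px

Content width = 964 − 2·96 = 772 px.
Subtracting 3 column gaps of 4 leaves 760 for 4 columns, so c = 190 px.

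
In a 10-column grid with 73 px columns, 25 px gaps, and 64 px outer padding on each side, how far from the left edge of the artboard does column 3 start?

Before column 3: the margin + 2 columns + 2 gaps.
Offset = 64 + 2·(73 + 25) = 64 + 196 = 260 px.

260 px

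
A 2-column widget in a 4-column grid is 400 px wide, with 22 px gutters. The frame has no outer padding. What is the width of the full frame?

Subtracting 1 gutter of 22 leaves 378 for 2 columns, so c = 189 px.
Summing: 756 + 66 = 822 px.

822 px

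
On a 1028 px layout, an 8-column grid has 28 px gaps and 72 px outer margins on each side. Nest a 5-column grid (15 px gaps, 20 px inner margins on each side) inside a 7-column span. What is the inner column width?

Subtract both margins: 1028 − 2·72 = 884 px.
884 − 7·28 = 688; ÷8 gives c = 86 px.
7 columns plus 6 gaps: 602 + 168 = 770 px.
Inner content = 770 − 2·20 = 730 px.
5 columns + 4 gaps: 5d + 4·15 = 730.
5d = 730 − 60 = 670, so d = 134 px.

134 px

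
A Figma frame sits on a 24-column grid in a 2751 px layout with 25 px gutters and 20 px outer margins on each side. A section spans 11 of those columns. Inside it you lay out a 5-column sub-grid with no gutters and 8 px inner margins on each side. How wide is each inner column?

242.6 px

Take off 40 px of margins, leaving 2711 px.
2711 − 23·25 = 2136; ÷24 gives c = 89 px.
11 columns plus 10 gutters: 979 + 250 = 1229 px.
Inner content = 1229 − 2·8 = 1213 px.
With no gutters, each column is 1213/5 = 242.6 px.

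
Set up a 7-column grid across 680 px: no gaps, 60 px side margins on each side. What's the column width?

Subtract both margins: 680 − 2·60 = 560 px.
7c = 560 → c = 80 px.

80 px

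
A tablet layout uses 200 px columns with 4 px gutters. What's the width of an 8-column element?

8-column span = 8·200 + 7·4 = 1628 px.

1628 px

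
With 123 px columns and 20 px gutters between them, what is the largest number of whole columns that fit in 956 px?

6 columns

Each extra column adds 123 + 20 = 143 px.
(956 + 20) / 143 = 6.83, so 6 columns fit.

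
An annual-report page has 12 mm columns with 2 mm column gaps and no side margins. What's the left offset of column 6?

70 mm

Before column 6: 5 columns + 5 column gaps.
Offset = 5·(12 + 2) = 5·14 = 70 mm.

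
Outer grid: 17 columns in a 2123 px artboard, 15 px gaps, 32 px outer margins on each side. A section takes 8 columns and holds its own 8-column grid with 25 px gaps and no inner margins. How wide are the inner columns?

Subtract both margins: 2123 − 2·32 = 2059 px.
2059 − 16·15 = 1819; ÷17 gives c = 107 px.
8 columns plus 7 gaps: 856 + 105 = 961 px.
961 − 7·25 = 786; ÷8 gives d = 98.25 px.

98.25 px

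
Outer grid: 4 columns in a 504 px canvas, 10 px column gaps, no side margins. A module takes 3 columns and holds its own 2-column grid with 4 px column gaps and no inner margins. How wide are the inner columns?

Subtracting 3 column gaps of 10 leaves 474 for 4 columns, so c = 118.5 px.
3 columns plus 2 column gaps: 355.5 + 20 = 375.5 px.
2d + 1·4 = 375.5 → 2d = 371.5 → d = 185.75 px.

185.75 px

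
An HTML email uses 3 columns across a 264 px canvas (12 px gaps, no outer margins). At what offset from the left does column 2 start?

264 − 2·12 = 240; ÷3 gives c = 80 px.
Before column 2: 1 column + 1 gap.
Offset = 1·(80 + 12) = 1·92 = 92 px.

92 px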